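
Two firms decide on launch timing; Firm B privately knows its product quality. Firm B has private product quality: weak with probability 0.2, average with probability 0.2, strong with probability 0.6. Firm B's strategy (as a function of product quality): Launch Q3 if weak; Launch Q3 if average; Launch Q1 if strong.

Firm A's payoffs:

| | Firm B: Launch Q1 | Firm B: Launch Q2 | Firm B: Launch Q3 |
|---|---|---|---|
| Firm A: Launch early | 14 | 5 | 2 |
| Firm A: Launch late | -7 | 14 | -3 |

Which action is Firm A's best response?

Compute Firm A's expected payoff for each action, taking the expectation over Firm B's type.
E[Launch early] = 0.2·(2) + 0.2·(2) + 0.6·(14) = 9.2
E[Launch late] = 0.2·(-3) + 0.2·(-3) + 0.6·(-7) = -5.4
Best response: Launch early (9.2 is the largest).

Launch early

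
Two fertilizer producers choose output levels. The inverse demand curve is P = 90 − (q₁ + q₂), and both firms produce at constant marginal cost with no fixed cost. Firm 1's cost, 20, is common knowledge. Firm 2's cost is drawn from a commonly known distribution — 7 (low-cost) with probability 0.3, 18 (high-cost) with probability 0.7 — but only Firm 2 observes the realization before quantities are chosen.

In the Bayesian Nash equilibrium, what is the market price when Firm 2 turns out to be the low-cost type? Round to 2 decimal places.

Each type of Firm 2 best-responds to q₁; Firm 1 best-responds to the expected q₂ over Firm 2's types.
Firm 2 with cost c maximizes (90 − (q₁+q₂) − c)·q₂, giving q₂(c) = (90 − c − q₁)/2.
E[c₂] = 0.3·7 + 0.7·18 = 14.7
Firm 1's FOC against E[q₂] yields q₁ = (90 − 2·20 + E[c₂])/3 = (90 − 40 + 14.7)/3 = 21.5667.
q₂(low-cost) = 30.7167, so P = 90 − (21.5667 + 30.7167) = 37.7167.

37.72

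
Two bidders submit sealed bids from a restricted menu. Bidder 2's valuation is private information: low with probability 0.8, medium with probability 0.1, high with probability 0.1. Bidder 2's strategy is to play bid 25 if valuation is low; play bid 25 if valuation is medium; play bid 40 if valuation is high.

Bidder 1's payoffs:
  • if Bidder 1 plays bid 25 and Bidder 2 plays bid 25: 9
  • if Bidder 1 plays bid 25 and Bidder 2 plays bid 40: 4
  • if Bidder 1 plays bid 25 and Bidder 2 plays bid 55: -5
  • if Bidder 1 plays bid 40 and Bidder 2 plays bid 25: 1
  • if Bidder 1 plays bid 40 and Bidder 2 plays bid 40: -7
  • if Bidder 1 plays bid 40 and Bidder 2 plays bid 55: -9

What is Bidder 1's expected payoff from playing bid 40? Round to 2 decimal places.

0.20

Take the expectation over Bidder 2's valuation, weighting each type's action by its prior probability.
E[bid 40] = 0.8·1 + 0.1·1 + 0.1·(-7) = 0.8 + 0.1 + (-0.7) = 0.2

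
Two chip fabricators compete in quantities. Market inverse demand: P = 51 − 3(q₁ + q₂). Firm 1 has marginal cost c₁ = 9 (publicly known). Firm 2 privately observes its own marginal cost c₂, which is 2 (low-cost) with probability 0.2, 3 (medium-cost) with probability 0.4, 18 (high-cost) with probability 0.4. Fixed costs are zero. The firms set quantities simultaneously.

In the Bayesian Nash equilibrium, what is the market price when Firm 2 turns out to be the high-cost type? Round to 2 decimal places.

27.53

Type-c best response for Firm 2: q₂(c) = (51 − c)/6 − q₁/2.
Firm 1 maximizes expected profit; its first-order condition is 51 − 6q₁ − 3E[q₂] − 9 = 0.
Substituting E[q₂] and solving: E[c₂] = 8.8, so q₁ = (51 − 2·9 + 8.8)/9 = 4.64444.
q₂(high-cost) = 3.17778, so P = 51 − 3·(4.64444 + 3.17778) = 27.5333.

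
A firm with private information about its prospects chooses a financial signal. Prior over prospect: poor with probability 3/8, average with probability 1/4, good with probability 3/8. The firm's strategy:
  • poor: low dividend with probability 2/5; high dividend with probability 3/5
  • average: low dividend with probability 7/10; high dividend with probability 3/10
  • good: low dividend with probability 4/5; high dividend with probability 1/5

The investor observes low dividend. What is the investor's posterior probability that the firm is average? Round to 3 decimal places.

0.280

Apply Bayes' rule using the sender's strategy as the likelihood.
P(low dividend) = (3/8)·(2/5) + (1/4)·(7/10) + (3/8)·(4/5) = 5/8
P(average | low dividend) = ((1/4)·(7/10)) / (5/8) = (7/40) / (5/8) = 7/25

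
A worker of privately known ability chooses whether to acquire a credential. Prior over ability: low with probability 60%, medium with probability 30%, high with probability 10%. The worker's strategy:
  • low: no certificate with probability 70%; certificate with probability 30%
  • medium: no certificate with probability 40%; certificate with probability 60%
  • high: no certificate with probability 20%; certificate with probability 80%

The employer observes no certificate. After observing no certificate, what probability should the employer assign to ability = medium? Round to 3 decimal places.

P(no certificate) = 0.6·0.7 + 0.3·0.4 + 0.1·0.2 = 0.56
P(medium | no certificate) = (0.3·0.4) / 0.56 = 0.12 / 0.56 = 0.214286

0.214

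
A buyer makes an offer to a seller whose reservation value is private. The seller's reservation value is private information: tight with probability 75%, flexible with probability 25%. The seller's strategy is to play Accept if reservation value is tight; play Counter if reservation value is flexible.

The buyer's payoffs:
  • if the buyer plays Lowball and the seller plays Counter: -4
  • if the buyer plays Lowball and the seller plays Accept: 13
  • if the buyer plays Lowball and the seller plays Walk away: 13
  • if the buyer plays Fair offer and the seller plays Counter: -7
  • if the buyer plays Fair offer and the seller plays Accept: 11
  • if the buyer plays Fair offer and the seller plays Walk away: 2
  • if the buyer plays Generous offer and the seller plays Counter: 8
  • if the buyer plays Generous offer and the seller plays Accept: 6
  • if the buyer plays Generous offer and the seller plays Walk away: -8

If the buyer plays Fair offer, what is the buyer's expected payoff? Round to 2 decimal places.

E[Fair offer] = 0.75·11 + 0.25·(-7) = 8.25 + (-1.75) = 6.5

6.50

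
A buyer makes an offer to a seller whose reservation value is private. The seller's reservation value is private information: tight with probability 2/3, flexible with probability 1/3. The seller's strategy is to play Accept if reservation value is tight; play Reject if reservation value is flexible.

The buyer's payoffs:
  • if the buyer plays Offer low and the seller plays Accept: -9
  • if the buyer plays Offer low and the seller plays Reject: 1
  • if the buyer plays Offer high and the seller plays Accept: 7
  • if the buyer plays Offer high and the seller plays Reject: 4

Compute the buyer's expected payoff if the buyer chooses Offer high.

E[Offer high] = 2/3·7 + 1/3·4 = 14/3 + 4/3 = 6

6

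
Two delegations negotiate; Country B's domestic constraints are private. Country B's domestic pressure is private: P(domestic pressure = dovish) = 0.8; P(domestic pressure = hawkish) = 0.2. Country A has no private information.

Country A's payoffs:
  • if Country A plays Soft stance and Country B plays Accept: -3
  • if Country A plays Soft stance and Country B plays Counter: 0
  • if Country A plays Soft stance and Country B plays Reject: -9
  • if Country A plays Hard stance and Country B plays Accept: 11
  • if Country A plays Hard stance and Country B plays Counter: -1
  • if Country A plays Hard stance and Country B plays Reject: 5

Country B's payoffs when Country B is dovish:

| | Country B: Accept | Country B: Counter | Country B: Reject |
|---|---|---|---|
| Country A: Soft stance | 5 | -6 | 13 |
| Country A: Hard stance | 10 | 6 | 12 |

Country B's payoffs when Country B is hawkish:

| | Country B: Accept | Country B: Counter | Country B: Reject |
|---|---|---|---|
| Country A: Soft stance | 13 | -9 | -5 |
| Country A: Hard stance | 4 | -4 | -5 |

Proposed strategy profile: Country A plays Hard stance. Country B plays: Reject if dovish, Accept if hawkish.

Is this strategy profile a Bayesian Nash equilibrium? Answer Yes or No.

Country A plays Hard stance: E[Hard stance] = 0.8·(5) + 0.2·(11) = 6.2; E[Soft stance] = -7.8. Best-responding. ✓
Country B (domestic pressure dovish), facing Hard stance: Accept gives 10, Counter gives 6, Reject gives 12. Proposed Reject is best. ✓
Country B (domestic pressure hawkish), facing Hard stance: Accept gives 4, Counter gives -4, Reject gives -5. Proposed Accept is best. ✓

Yes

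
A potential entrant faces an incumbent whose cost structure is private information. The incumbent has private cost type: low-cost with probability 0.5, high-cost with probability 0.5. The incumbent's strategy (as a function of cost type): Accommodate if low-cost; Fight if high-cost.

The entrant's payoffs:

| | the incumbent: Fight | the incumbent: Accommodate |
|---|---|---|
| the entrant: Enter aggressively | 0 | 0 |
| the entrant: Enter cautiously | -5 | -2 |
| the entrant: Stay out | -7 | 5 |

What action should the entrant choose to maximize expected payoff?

E[Enter aggressively] = 0.5·(0) + 0.5·(0) = 0
E[Enter cautiously] = 0.5·(-2) + 0.5·(-5) = -3.5
E[Stay out] = 0.5·(5) + 0.5·(-7) = -1
Best response: Enter aggressively (0 is the largest).

Enter aggressively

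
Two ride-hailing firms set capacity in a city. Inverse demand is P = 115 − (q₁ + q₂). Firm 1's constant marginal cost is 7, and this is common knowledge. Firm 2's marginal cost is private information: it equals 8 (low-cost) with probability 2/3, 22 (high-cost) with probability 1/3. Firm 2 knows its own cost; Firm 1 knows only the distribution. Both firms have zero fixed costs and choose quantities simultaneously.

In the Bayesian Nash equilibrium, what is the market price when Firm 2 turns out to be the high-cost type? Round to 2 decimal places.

49.56

Type-c best response for Firm 2: q₂(c) = (115 − c)/2 − q₁/2.
Firm 1 maximizes expected profit; its first-order condition is 115 − 2q₁ − E[q₂] − 7 = 0.
Substituting E[q₂] and solving: E[c₂] = 12.6667, so q₁ = (115 − 2·7 + 12.6667)/3 = 37.8889.
q₂(high-cost) = 27.5556, so P = 115 − (37.8889 + 27.5556) = 49.5556.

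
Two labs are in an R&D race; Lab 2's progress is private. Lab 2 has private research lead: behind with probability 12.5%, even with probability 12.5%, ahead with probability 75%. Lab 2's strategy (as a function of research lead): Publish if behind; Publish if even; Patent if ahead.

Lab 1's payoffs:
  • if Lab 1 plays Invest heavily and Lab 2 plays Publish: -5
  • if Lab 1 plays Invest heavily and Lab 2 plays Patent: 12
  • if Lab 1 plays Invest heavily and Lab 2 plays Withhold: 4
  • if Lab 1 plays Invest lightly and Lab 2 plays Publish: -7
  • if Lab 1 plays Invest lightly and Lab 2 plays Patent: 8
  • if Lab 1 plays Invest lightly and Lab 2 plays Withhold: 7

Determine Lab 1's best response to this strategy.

Invest heavily

E[Invest heavily] = 0.125·(-5) + 0.125·(-5) + 0.75·(12) = 7.75
E[Invest lightly] = 0.125·(-7) + 0.125·(-7) + 0.75·(8) = 4.25
Best response: Invest heavily (7.75 is the largest).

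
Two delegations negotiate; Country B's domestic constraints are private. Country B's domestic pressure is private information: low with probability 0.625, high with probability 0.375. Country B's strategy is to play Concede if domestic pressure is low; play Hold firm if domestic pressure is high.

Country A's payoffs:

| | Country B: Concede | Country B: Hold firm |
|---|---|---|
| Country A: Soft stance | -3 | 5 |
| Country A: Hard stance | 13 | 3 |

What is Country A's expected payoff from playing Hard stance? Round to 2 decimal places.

9.25

E[Hard stance] = 0.625·13 + 0.375·3 = 8.125 + 1.125 = 9.25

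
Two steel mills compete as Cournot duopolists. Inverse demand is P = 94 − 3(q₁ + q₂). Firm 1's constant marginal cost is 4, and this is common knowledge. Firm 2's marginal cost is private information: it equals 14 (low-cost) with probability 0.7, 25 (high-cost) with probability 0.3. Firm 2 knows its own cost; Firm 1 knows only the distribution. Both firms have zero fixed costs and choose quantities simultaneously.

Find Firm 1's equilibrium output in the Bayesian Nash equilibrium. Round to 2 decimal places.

Firm 2 with cost c maximizes (94 − 3(q₁+q₂) − c)·q₂, giving q₂(c) = (94 − c − 3q₁)/6.
E[c₂] = 0.7·14 + 0.3·25 = 17.3
Firm 1's FOC against E[q₂] yields q₁ = (94 − 2·4 + E[c₂])/9 = (94 − 8 + 17.3)/9 = 11.4778.

11.48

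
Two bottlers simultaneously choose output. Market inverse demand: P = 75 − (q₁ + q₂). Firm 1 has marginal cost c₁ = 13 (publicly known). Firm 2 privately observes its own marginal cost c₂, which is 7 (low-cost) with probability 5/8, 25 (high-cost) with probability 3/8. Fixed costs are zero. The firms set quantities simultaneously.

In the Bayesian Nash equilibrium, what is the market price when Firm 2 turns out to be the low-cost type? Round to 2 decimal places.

30.54

Type-c best response for Firm 2: q₂(c) = (75 − c)/2 − q₁/2.
Firm 1 maximizes expected profit; its first-order condition is 75 − 2q₁ − E[q₂] − 13 = 0.
Substituting E[q₂] and solving: E[c₂] = 13.75, so q₁ = (75 − 2·13 + 13.75)/3 = 20.9167.
q₂(low-cost) = 23.5417, so P = 75 − (20.9167 + 23.5417) = 30.5417.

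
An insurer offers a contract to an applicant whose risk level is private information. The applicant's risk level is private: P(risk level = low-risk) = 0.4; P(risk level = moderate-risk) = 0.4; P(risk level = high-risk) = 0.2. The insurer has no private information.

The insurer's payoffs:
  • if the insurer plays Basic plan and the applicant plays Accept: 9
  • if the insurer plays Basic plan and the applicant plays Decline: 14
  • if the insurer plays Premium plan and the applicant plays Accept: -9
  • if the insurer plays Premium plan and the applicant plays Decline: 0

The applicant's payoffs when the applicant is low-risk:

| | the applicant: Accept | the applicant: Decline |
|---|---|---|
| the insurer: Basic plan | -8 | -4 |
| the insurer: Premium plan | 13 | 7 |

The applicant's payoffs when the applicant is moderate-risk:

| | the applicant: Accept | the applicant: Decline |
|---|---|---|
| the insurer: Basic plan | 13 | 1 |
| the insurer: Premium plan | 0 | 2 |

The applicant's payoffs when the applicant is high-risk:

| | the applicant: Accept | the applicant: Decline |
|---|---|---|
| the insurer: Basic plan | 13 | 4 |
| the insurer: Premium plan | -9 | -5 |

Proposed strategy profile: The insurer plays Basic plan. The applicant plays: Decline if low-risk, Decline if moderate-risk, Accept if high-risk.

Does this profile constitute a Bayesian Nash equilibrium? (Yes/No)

The insurer plays Basic plan: E[Basic plan] = 0.4·(14) + 0.4·(14) + 0.2·(9) = 13; E[Premium plan] = -1.8. Best-responding. ✓
The applicant (risk level low-risk), facing Basic plan: Accept gives -8, Decline gives -4. Proposed Decline is best. ✓
The applicant (risk level moderate-risk), facing Basic plan: Accept gives 13, Decline gives 1. Proposed Decline is not best — profitable deviation exists. ✗
The applicant (risk level high-risk), facing Basic plan: Accept gives 13, Decline gives 4. Proposed Accept is best. ✓

No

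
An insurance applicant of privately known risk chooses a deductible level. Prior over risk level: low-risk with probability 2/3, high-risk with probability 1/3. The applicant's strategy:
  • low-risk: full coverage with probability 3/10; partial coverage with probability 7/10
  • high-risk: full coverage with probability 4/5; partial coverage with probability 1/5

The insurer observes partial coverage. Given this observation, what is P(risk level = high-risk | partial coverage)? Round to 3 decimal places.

0.125

Apply Bayes' rule using the sender's strategy as the likelihood.
P(partial coverage) = (2/3)·(7/10) + (1/3)·(1/5) = 8/15
P(high-risk | partial coverage) = ((1/3)·(1/5)) / (8/15) = (1/15) / (8/15) = 1/8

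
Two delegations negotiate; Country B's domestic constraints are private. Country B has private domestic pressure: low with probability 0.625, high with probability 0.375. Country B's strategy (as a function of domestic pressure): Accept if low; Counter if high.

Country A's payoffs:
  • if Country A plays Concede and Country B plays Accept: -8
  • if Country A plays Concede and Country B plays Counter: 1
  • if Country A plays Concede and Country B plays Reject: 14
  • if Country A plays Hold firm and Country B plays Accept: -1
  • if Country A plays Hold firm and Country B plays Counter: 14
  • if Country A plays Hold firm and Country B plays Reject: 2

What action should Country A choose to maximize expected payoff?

Compute Country A's expected payoff for each action, taking the expectation over Country B's type.
E[Concede] = 0.625·(-8) + 0.375·(1) = -4.625
E[Hold firm] = 0.625·(-1) + 0.375·(14) = 4.625
Best response: Hold firm (4.625 is the largest).

Hold firm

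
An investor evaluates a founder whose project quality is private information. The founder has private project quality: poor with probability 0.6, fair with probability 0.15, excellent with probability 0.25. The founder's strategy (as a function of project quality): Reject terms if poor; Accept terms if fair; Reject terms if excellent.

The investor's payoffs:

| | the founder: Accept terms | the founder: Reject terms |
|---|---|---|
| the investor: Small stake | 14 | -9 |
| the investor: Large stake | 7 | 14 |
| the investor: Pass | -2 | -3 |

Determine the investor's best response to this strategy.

E[Small stake] = 0.6·(-9) + 0.15·(14) + 0.25·(-9) = -5.55
E[Large stake] = 0.6·(14) + 0.15·(7) + 0.25·(14) = 12.95
E[Pass] = 0.6·(-3) + 0.15·(-2) + 0.25·(-3) = -2.85
Best response: Large stake (12.95 is the largest).

Large stake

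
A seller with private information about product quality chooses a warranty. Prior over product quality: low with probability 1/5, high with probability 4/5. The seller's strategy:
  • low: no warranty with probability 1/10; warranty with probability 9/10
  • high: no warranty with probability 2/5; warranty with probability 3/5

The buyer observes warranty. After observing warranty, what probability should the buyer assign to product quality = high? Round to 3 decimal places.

P(warranty) = (1/5)·(9/10) + (4/5)·(3/5) = 33/50
P(high | warranty) = ((4/5)·(3/5)) / (33/50) = (12/25) / (33/50) = 8/11

0.727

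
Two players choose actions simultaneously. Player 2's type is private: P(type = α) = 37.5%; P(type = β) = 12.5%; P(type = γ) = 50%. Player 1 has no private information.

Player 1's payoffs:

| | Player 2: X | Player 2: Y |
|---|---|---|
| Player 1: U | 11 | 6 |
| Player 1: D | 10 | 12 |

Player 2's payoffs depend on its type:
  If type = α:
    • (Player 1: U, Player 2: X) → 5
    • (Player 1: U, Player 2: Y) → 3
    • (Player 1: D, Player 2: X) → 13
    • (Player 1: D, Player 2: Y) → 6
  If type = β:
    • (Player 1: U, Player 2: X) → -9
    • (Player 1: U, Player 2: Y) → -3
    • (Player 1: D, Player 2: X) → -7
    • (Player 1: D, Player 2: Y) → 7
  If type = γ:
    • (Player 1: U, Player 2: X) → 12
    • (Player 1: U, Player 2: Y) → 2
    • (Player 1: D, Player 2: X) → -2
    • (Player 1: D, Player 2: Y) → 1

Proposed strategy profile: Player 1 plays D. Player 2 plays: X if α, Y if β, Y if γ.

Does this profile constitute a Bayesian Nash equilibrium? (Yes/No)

Yes

A profile is a BNE iff every type of every player is best-responding given beliefs about the other side.
Player 1 plays D: E[D] = 0.375·(10) + 0.125·(12) + 0.5·(12) = 11.25; E[U] = 7.875. Best-responding. ✓
Player 2 (type α), facing D: X gives 13, Y gives 6. Proposed X is best. ✓
Player 2 (type β), facing D: X gives -7, Y gives 7. Proposed Y is best. ✓
Player 2 (type γ), facing D: X gives -2, Y gives 1. Proposed Y is best. ✓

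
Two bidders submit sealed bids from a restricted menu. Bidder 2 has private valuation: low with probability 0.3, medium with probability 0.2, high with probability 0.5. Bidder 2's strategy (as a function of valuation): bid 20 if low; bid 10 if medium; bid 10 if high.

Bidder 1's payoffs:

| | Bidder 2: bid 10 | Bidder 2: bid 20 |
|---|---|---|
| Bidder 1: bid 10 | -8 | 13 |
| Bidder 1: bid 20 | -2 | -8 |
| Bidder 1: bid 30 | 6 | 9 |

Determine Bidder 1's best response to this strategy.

Compute Bidder 1's expected payoff for each action, taking the expectation over Bidder 2's type.
E[bid 10] = 0.3·(13) + 0.2·(-8) + 0.5·(-8) = -1.7
E[bid 20] = 0.3·(-8) + 0.2·(-2) + 0.5·(-2) = -3.8
E[bid 30] = 0.3·(9) + 0.2·(6) + 0.5·(6) = 6.9
Best response: bid 30 (6.9 is the largest).

bid 30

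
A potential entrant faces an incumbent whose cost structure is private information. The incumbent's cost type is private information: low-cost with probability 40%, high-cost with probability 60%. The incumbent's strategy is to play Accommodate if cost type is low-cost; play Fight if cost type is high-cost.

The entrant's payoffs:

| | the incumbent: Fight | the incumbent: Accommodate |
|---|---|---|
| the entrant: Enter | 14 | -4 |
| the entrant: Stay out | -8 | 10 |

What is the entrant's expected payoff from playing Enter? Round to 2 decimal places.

Take the expectation over the incumbent's cost type, weighting each type's action by its prior probability.
E[Enter] = 0.4·(-4) + 0.6·14 = (-1.6) + 8.4 = 6.8

6.80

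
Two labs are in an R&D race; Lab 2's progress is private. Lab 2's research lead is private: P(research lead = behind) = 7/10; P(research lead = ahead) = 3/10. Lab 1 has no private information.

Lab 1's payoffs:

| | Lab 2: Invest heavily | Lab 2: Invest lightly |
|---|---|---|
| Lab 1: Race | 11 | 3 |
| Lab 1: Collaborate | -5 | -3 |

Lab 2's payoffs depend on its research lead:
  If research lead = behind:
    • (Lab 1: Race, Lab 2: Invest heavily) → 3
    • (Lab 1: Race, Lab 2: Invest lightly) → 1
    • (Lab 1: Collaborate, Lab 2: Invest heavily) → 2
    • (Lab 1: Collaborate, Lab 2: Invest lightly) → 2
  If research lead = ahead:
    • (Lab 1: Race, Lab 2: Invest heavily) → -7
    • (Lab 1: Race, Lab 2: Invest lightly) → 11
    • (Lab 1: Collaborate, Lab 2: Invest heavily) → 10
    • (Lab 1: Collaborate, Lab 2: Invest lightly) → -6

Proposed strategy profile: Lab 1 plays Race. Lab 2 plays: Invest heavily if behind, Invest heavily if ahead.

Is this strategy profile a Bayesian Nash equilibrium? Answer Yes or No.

No

Lab 1 plays Race: E[Race] = 7/10·(11) + 3/10·(11) = 11; E[Collaborate] = -5. Best-responding. ✓
Lab 2 (research lead behind), facing Race: Invest heavily gives 3, Invest lightly gives 1. Proposed Invest heavily is best. ✓
Lab 2 (research lead ahead), facing Race: Invest heavily gives -7, Invest lightly gives 11. Proposed Invest heavily is not best — profitable deviation exists. ✗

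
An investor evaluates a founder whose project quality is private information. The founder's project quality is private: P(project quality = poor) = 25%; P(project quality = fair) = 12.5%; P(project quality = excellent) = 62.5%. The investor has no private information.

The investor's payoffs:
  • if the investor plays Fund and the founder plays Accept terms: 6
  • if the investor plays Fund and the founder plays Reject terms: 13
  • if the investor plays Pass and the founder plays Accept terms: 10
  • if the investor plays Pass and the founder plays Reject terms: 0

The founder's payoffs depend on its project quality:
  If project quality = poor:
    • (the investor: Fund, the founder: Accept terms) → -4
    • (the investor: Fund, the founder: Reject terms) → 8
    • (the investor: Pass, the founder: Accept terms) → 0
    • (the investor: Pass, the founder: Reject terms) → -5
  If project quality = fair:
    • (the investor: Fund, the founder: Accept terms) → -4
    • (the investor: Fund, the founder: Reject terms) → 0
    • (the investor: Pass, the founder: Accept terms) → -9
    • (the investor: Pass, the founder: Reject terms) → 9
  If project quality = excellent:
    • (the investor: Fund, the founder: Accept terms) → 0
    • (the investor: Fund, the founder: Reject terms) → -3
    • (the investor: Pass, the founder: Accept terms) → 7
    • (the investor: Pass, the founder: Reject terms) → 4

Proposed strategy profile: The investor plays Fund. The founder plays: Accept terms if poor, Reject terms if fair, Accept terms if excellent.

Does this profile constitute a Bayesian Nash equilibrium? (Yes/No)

No

A profile is a BNE iff every type of every player is best-responding given beliefs about the other side.
The investor plays Fund: E[Fund] = 0.25·(6) + 0.125·(13) + 0.625·(6) = 6.875; E[Pass] = 8.75. Not best-responding. ✗
The founder (project quality poor), facing Fund: Accept terms gives -4, Reject terms gives 8. Proposed Accept terms is not best — profitable deviation exists. ✗
The founder (project quality fair), facing Fund: Accept terms gives -4, Reject terms gives 0. Proposed Reject terms is best. ✓
The founder (project quality excellent), facing Fund: Accept terms gives 0, Reject terms gives -3. Proposed Accept terms is best. ✓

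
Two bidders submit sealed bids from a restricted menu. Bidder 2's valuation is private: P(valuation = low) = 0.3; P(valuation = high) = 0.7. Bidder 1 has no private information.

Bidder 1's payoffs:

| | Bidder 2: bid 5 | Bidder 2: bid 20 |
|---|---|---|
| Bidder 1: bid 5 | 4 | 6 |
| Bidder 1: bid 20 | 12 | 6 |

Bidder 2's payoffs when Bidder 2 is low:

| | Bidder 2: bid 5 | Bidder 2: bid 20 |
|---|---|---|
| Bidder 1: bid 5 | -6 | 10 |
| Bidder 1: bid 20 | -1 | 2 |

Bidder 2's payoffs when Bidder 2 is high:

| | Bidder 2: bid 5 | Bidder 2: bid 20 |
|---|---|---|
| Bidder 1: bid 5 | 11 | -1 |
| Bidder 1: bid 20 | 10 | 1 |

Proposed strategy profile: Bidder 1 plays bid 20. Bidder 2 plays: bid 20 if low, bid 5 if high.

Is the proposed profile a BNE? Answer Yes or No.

Yes

Bidder 1 plays bid 20: E[bid 20] = 0.3·(6) + 0.7·(12) = 10.2; E[bid 5] = 4.6. Best-responding. ✓
Bidder 2 (valuation low), facing bid 20: bid 5 gives -1, bid 20 gives 2. Proposed bid 20 is best. ✓
Bidder 2 (valuation high), facing bid 20: bid 5 gives 10, bid 20 gives 1. Proposed bid 5 is best. ✓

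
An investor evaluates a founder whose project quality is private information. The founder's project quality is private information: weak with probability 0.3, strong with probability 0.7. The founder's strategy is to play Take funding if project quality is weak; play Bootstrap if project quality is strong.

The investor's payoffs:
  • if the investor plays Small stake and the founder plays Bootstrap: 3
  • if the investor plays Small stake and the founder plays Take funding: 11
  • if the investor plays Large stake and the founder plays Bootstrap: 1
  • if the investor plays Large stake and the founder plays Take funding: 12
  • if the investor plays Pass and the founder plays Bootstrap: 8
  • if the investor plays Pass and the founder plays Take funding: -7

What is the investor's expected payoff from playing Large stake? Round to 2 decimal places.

4.30

Take the expectation over the founder's project quality, weighting each type's action by its prior probability.
E[Large stake] = 0.3·12 + 0.7·1 = 3.6 + 0.7 = 4.3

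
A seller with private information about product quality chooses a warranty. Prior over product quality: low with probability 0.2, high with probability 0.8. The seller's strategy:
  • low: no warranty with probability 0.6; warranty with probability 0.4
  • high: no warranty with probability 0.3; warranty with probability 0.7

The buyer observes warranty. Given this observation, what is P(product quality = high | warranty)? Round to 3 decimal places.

Apply Bayes' rule using the sender's strategy as the likelihood.
P(warranty) = 0.2·0.4 + 0.8·0.7 = 0.64
P(high | warranty) = (0.8·0.7) / 0.64 = 0.56 / 0.64 = 0.875

0.875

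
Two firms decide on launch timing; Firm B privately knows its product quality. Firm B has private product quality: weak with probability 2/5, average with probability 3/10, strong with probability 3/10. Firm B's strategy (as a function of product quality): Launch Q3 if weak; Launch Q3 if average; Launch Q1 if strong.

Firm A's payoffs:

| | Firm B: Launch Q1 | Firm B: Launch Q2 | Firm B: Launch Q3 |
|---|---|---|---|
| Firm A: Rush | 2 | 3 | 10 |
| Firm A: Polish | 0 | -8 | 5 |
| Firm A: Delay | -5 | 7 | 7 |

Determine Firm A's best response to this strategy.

Rush

Compute Firm A's expected payoff for each action, taking the expectation over Firm B's type.
E[Rush] = 2/5·(10) + 3/10·(10) + 3/10·(2) = 38/5
E[Polish] = 2/5·(5) + 3/10·(5) + 3/10·(0) = 7/2
E[Delay] = 2/5·(7) + 3/10·(7) + 3/10·(-5) = 17/5
Best response: Rush (38/5 is the largest).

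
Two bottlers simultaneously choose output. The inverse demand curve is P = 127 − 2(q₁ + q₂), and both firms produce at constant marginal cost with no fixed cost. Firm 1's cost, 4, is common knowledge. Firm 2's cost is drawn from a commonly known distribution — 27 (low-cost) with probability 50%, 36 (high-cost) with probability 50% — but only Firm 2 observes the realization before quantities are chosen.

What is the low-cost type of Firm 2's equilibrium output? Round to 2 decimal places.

12.46

Each type of Firm 2 best-responds to q₁; Firm 1 best-responds to the expected q₂ over Firm 2's types.
Firm 2 with cost c maximizes (127 − 2(q₁+q₂) − c)·q₂, giving q₂(c) = (127 − c − 2q₁)/4.
E[c₂] = 0.5·27 + 0.5·36 = 31.5
Firm 1's FOC against E[q₂] yields q₁ = (127 − 2·4 + E[c₂])/6 = (127 − 8 + 31.5)/6 = 25.0833.
q₂(low-cost) = (127 − 27 − 2·25.0833)/4 = 12.4583.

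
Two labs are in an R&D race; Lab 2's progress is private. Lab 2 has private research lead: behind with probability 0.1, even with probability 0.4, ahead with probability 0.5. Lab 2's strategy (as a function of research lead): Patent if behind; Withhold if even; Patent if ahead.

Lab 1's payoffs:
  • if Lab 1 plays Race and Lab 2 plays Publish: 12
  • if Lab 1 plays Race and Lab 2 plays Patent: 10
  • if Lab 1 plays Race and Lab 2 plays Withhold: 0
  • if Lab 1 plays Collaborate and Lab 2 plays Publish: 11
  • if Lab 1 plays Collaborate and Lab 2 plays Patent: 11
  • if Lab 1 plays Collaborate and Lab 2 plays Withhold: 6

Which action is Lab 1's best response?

Collaborate

E[Race] = 0.1·(10) + 0.4·(0) + 0.5·(10) = 6
E[Collaborate] = 0.1·(11) + 0.4·(6) + 0.5·(11) = 9
Best response: Collaborate (9 is the largest).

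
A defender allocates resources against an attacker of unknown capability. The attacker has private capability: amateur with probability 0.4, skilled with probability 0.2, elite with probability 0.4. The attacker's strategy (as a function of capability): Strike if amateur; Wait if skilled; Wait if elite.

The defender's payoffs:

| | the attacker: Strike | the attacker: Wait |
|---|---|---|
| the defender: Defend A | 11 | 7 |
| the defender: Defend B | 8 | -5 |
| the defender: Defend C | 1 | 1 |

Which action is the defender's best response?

E[Defend A] = 0.4·(11) + 0.2·(7) + 0.4·(7) = 8.6
E[Defend B] = 0.4·(8) + 0.2·(-5) + 0.4·(-5) = 0.2
E[Defend C] = 0.4·(1) + 0.2·(1) + 0.4·(1) = 1
Best response: Defend A (8.6 is the largest).

Defend A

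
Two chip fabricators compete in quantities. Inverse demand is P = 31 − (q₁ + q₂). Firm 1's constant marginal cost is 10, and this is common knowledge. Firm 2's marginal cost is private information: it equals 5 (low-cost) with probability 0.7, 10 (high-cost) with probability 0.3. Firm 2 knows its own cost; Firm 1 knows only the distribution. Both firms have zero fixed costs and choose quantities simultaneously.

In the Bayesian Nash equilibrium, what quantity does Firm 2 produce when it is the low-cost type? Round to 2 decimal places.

10.08

Firm 2 with cost c maximizes (31 − (q₁+q₂) − c)·q₂, giving q₂(c) = (31 − c − q₁)/2.
E[c₂] = 0.7·5 + 0.3·10 = 6.5
Firm 1's FOC against E[q₂] yields q₁ = (31 − 2·10 + E[c₂])/3 = (31 − 20 + 6.5)/3 = 5.83333.
q₂(low-cost) = (31 − 5 − 5.83333)/2 = 10.0833.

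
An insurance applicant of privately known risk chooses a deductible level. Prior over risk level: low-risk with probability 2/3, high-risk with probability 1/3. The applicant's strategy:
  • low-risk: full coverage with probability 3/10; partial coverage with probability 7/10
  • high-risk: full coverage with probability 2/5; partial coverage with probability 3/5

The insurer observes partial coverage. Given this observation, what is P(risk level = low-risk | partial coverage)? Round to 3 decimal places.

P(partial coverage) = (2/3)·(7/10) + (1/3)·(3/5) = 2/3
P(low-risk | partial coverage) = ((2/3)·(7/10)) / (2/3) = (7/15) / (2/3) = 7/10

0.700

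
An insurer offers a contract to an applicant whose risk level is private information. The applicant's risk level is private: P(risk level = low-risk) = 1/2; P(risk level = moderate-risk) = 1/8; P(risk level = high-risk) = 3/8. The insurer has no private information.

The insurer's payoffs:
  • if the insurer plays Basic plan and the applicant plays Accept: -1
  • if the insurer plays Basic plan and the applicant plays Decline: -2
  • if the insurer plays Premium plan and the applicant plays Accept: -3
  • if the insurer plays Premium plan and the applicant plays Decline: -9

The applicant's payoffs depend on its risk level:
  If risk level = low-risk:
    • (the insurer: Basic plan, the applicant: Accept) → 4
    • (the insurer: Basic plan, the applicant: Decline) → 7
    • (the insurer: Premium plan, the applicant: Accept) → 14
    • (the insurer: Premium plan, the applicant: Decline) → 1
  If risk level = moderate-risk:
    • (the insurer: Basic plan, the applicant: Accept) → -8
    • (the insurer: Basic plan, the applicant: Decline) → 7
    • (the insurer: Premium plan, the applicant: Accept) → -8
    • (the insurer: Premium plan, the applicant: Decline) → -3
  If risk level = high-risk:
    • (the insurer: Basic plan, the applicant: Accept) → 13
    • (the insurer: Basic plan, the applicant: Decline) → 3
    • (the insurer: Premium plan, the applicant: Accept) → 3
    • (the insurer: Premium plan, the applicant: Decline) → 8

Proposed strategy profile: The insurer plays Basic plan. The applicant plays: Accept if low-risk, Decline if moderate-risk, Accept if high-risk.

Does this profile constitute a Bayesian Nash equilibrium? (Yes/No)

No

The insurer plays Basic plan: E[Basic plan] = 1/2·(-1) + 1/8·(-2) + 3/8·(-1) = -9/8; E[Premium plan] = -15/4. Best-responding. ✓
The applicant (risk level low-risk), facing Basic plan: Accept gives 4, Decline gives 7. Proposed Accept is not best — profitable deviation exists. ✗
The applicant (risk level moderate-risk), facing Basic plan: Accept gives -8, Decline gives 7. Proposed Decline is best. ✓
The applicant (risk level high-risk), facing Basic plan: Accept gives 13, Decline gives 3. Proposed Accept is best. ✓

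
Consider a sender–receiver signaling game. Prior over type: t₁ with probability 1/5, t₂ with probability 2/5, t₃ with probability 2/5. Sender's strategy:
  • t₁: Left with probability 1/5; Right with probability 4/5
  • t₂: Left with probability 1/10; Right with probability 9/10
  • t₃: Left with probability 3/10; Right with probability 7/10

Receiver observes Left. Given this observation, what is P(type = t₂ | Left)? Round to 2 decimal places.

Apply Bayes' rule using the sender's strategy as the likelihood.
P(Left) = (1/5)·(1/5) + (2/5)·(1/10) + (2/5)·(3/10) = 1/5
P(t₂ | Left) = ((2/5)·(1/10)) / (1/5) = (1/25) / (1/5) = 1/5

0.20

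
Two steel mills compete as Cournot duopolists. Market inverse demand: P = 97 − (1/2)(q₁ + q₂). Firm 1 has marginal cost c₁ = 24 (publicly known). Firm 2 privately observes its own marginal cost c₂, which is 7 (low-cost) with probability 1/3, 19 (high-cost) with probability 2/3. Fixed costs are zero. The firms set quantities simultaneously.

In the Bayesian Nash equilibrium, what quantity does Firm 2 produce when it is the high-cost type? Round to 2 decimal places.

56.67

Firm 2 with cost c maximizes (97 − (1/2)(q₁+q₂) − c)·q₂, giving q₂(c) = (97 − c − (1/2)q₁).
E[c₂] = 1/3·7 + 2/3·19 = 15
Firm 1's FOC against E[q₂] yields q₁ = (97 − 2·24 + E[c₂])/(3/2) = (97 − 48 + 15)/(3/2) = 42.6667.
q₂(high-cost) = (97 − 19 − (1/2)·42.6667) = 56.6667.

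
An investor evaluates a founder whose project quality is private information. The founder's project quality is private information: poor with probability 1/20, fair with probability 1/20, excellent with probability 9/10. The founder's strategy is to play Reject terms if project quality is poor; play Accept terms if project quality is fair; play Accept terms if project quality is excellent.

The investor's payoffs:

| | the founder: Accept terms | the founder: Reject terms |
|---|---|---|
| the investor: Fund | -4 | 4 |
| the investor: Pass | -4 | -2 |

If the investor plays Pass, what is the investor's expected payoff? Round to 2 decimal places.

-3.90

E[Pass] = 1/20·(-2) + 1/20·(-4) + 9/10·(-4) = (-1/10) + (-1/5) + (-18/5) = -39/10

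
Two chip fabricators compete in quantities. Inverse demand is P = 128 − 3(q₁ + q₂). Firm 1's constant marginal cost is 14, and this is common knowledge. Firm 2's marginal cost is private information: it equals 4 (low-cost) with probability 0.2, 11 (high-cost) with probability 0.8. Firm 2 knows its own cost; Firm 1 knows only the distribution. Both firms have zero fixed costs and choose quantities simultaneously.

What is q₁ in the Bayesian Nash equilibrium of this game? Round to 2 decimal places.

Each type of Firm 2 best-responds to q₁; Firm 1 best-responds to the expected q₂ over Firm 2's types.
Firm 2 with cost c maximizes (128 − 3(q₁+q₂) − c)·q₂, giving q₂(c) = (128 − c − 3q₁)/6.
E[c₂] = 0.2·4 + 0.8·11 = 9.6
Firm 1's FOC against E[q₂] yields q₁ = (128 − 2·14 + E[c₂])/9 = (128 − 28 + 9.6)/9 = 12.1778.

12.18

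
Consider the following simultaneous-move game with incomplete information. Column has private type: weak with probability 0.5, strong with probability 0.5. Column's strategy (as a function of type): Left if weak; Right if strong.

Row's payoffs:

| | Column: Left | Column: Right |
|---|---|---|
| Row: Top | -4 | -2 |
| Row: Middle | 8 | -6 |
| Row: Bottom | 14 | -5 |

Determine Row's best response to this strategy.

Bottom

E[Top] = 0.5·(-4) + 0.5·(-2) = -3
E[Middle] = 0.5·(8) + 0.5·(-6) = 1
E[Bottom] = 0.5·(14) + 0.5·(-5) = 4.5
Best response: Bottom (4.5 is the largest).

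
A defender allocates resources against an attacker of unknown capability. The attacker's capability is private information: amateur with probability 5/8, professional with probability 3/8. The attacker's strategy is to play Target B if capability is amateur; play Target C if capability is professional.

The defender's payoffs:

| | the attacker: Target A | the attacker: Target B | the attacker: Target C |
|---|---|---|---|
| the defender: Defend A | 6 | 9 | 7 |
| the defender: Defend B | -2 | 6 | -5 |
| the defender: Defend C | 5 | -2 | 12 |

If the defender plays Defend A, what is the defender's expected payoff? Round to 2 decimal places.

8.25

E[Defend A] = 5/8·9 + 3/8·7 = 45/8 + 21/8 = 33/4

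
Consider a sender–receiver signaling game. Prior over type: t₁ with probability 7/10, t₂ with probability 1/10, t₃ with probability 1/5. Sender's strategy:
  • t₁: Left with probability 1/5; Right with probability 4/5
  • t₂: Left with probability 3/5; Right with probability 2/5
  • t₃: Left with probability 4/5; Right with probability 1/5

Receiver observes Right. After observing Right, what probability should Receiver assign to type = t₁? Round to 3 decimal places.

0.875

P(Right) = (7/10)·(4/5) + (1/10)·(2/5) + (1/5)·(1/5) = 16/25
P(t₁ | Right) = ((7/10)·(4/5)) / (16/25) = (14/25) / (16/25) = 7/8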